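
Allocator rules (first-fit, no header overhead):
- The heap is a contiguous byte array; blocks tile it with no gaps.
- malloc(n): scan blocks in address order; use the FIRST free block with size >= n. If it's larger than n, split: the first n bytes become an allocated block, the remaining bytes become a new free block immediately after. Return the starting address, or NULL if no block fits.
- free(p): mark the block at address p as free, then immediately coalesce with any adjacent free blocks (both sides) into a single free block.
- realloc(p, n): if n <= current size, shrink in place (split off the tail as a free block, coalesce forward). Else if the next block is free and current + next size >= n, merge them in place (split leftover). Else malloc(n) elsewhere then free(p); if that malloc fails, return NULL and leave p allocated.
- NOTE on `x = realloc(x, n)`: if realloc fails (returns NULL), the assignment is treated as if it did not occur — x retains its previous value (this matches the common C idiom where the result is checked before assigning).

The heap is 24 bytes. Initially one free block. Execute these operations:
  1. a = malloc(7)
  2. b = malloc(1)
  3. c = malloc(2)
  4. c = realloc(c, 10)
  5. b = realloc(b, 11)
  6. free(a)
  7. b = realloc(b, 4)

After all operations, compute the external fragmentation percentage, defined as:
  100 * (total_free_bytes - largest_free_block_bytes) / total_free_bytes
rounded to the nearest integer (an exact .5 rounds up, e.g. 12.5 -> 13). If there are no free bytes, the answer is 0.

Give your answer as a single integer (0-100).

Op 1: a = malloc(7) -> a = 0; heap: [0-6 ALLOC][7-23 FREE]
Op 2: b = malloc(1) -> b = 7; heap: [0-6 ALLOC][7-7 ALLOC][8-23 FREE]
Op 3: c = malloc(2) -> c = 8; heap: [0-6 ALLOC][7-7 ALLOC][8-9 ALLOC][10-23 FREE]
Op 4: c = realloc(c, 10) -> c = 8; heap: [0-6 ALLOC][7-7 ALLOC][8-17 ALLOC][18-23 FREE]
Op 5: b = realloc(b, 11) -> NULL (b unchanged); heap: [0-6 ALLOC][7-7 ALLOC][8-17 ALLOC][18-23 FREE]
Op 6: free(a) -> (freed a); heap: [0-6 FREE][7-7 ALLOC][8-17 ALLOC][18-23 FREE]
Op 7: b = realloc(b, 4) -> b = 0; heap: [0-3 ALLOC][4-7 FREE][8-17 ALLOC][18-23 FREE]
Free blocks: [4 6] total_free=10 largest=6 -> 100*(10-6)/10 = 400/10 = 40

Answer: 40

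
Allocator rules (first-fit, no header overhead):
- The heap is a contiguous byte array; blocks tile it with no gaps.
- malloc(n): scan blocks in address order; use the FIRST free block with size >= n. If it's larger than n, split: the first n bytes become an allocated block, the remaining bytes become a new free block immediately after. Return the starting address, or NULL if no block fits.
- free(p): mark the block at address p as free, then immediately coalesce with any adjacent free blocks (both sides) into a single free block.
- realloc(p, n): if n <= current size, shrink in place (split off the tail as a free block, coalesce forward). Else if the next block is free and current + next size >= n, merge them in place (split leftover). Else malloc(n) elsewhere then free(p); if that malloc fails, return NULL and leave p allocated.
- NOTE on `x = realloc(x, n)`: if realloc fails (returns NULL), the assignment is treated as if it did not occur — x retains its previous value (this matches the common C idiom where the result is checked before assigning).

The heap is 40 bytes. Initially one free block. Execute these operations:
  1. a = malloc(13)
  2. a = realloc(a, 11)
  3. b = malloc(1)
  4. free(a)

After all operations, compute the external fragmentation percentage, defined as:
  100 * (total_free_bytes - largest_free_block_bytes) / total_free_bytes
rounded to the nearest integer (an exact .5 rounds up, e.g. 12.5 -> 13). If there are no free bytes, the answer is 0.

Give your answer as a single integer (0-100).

Op 1: a = malloc(13) -> a = 0; heap: [0-12 ALLOC][13-39 FREE]
Op 2: a = realloc(a, 11) -> a = 0; heap: [0-10 ALLOC][11-39 FREE]
Op 3: b = malloc(1) -> b = 11; heap: [0-10 ALLOC][11-11 ALLOC][12-39 FREE]
Op 4: free(a) -> (freed a); heap: [0-10 FREE][11-11 ALLOC][12-39 FREE]
Free blocks: [11 28] total_free=39 largest=28 -> 100*(39-28)/39 = 1100/39 ≈ 28.205 -> rounds to 28

Answer: 28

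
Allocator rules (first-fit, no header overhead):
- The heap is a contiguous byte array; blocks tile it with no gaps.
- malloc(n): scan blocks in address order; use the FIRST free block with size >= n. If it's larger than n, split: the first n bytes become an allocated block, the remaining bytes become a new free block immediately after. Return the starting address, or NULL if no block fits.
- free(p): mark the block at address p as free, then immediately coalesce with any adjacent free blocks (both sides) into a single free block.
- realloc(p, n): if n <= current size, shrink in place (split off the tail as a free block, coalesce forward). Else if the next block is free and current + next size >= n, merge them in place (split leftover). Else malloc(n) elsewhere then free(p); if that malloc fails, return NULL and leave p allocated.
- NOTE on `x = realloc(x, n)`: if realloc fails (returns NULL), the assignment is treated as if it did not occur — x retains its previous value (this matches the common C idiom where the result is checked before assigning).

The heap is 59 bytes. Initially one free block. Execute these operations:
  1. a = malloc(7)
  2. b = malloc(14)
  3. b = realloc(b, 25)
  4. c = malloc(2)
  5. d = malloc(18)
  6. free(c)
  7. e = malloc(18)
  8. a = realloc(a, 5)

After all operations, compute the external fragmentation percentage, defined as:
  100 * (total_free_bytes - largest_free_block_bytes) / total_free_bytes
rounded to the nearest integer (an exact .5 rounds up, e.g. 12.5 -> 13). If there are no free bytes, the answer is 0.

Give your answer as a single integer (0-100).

Op 1: a = malloc(7) -> a = 0; heap: [0-6 ALLOC][7-58 FREE]
Op 2: b = malloc(14) -> b = 7; heap: [0-6 ALLOC][7-20 ALLOC][21-58 FREE]
Op 3: b = realloc(b, 25) -> b = 7; heap: [0-6 ALLOC][7-31 ALLOC][32-58 FREE]
Op 4: c = malloc(2) -> c = 32; heap: [0-6 ALLOC][7-31 ALLOC][32-33 ALLOC][34-58 FREE]
Op 5: d = malloc(18) -> d = 34; heap: [0-6 ALLOC][7-31 ALLOC][32-33 ALLOC][34-51 ALLOC][52-58 FREE]
Op 6: free(c) -> (freed c); heap: [0-6 ALLOC][7-31 ALLOC][32-33 FREE][34-51 ALLOC][52-58 FREE]
Op 7: e = malloc(18) -> e = NULL; heap: [0-6 ALLOC][7-31 ALLOC][32-33 FREE][34-51 ALLOC][52-58 FREE]
Op 8: a = realloc(a, 5) -> a = 0; heap: [0-4 ALLOC][5-6 FREE][7-31 ALLOC][32-33 FREE][34-51 ALLOC][52-58 FREE]
Free blocks: [2 2 7] total_free=11 largest=7 -> 100*(11-7)/11 = 400/11 ≈ 36.364 -> rounds to 36

Answer: 36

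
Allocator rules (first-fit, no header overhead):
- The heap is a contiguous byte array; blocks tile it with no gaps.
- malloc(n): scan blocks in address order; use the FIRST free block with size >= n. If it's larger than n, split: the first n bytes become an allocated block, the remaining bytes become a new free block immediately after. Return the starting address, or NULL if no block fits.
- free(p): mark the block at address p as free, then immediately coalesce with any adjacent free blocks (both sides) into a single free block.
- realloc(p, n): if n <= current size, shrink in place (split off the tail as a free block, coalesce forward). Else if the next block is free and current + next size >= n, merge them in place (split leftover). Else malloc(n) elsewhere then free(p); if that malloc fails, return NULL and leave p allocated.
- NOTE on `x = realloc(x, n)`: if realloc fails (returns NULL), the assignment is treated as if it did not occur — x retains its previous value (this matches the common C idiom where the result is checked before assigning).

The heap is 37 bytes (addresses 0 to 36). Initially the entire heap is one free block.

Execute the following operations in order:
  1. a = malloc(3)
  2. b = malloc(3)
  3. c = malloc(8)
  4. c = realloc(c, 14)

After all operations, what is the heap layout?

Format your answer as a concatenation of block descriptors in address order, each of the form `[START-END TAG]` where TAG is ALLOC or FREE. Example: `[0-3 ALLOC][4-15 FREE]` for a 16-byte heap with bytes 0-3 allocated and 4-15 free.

Answer: [0-2 ALLOC][3-5 ALLOC][6-19 ALLOC][20-36 FREE]

Derivation:
Op 1: a = malloc(3) -> a = 0; heap: [0-2 ALLOC][3-36 FREE]
Op 2: b = malloc(3) -> b = 3; heap: [0-2 ALLOC][3-5 ALLOC][6-36 FREE]
Op 3: c = malloc(8) -> c = 6; heap: [0-2 ALLOC][3-5 ALLOC][6-13 ALLOC][14-36 FREE]
Op 4: c = realloc(c, 14) -> c = 6; heap: [0-2 ALLOC][3-5 ALLOC][6-19 ALLOC][20-36 FREE]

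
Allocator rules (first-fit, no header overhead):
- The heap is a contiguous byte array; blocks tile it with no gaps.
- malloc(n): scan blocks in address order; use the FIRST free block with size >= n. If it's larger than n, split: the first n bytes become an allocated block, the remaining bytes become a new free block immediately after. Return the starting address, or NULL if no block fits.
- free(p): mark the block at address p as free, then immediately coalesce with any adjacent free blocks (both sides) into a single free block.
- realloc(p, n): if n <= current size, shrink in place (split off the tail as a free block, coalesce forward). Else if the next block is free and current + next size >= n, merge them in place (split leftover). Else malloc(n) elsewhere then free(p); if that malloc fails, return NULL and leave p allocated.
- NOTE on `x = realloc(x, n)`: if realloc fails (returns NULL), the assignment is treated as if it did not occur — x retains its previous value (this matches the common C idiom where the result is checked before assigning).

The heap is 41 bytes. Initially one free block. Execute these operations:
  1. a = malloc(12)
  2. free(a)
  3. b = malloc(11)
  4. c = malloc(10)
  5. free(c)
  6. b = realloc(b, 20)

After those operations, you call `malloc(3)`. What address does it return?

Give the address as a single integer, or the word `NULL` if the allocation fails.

Op 1: a = malloc(12) -> a = 0; heap: [0-11 ALLOC][12-40 FREE]
Op 2: free(a) -> (freed a); heap: [0-40 FREE]
Op 3: b = malloc(11) -> b = 0; heap: [0-10 ALLOC][11-40 FREE]
Op 4: c = malloc(10) -> c = 11; heap: [0-10 ALLOC][11-20 ALLOC][21-40 FREE]
Op 5: free(c) -> (freed c); heap: [0-10 ALLOC][11-40 FREE]
Op 6: b = realloc(b, 20) -> b = 0; heap: [0-19 ALLOC][20-40 FREE]
malloc(3): first-fit scan over [0-19 ALLOC][20-40 FREE] -> 20

Answer: 20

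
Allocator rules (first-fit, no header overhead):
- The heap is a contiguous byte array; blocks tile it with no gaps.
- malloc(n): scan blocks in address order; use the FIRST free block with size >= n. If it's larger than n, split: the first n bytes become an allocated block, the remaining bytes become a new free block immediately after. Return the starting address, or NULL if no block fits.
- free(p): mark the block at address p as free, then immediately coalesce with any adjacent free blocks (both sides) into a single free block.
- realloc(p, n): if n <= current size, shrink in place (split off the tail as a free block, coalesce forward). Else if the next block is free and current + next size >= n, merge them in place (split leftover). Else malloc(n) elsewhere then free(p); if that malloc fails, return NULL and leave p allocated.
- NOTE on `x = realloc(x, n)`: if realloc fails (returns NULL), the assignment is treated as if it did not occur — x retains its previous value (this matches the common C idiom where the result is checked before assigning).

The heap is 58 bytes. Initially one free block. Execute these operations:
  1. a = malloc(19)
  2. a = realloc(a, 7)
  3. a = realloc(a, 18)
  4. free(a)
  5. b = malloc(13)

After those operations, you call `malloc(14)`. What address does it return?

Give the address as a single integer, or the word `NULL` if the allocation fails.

Op 1: a = malloc(19) -> a = 0; heap: [0-18 ALLOC][19-57 FREE]
Op 2: a = realloc(a, 7) -> a = 0; heap: [0-6 ALLOC][7-57 FREE]
Op 3: a = realloc(a, 18) -> a = 0; heap: [0-17 ALLOC][18-57 FREE]
Op 4: free(a) -> (freed a); heap: [0-57 FREE]
Op 5: b = malloc(13) -> b = 0; heap: [0-12 ALLOC][13-57 FREE]
malloc(14): first-fit scan over [0-12 ALLOC][13-57 FREE] -> 13

Answer: 13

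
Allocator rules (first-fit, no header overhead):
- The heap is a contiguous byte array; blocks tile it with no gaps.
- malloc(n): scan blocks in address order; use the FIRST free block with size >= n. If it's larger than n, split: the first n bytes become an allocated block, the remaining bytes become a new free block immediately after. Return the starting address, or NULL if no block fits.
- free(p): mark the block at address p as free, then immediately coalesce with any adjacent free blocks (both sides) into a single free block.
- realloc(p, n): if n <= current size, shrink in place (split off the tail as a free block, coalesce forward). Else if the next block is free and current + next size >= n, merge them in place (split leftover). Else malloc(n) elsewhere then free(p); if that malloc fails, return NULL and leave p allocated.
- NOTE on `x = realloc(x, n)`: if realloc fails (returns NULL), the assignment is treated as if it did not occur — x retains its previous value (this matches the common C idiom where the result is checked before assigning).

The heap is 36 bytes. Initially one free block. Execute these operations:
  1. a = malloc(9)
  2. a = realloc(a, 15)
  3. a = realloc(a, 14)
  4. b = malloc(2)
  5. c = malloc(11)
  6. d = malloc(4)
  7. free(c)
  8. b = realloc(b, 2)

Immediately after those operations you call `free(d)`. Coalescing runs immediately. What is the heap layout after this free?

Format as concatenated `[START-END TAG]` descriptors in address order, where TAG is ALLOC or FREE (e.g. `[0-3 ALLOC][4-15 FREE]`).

Op 1: a = malloc(9) -> a = 0; heap: [0-8 ALLOC][9-35 FREE]
Op 2: a = realloc(a, 15) -> a = 0; heap: [0-14 ALLOC][15-35 FREE]
Op 3: a = realloc(a, 14) -> a = 0; heap: [0-13 ALLOC][14-35 FREE]
Op 4: b = malloc(2) -> b = 14; heap: [0-13 ALLOC][14-15 ALLOC][16-35 FREE]
Op 5: c = malloc(11) -> c = 16; heap: [0-13 ALLOC][14-15 ALLOC][16-26 ALLOC][27-35 FREE]
Op 6: d = malloc(4) -> d = 27; heap: [0-13 ALLOC][14-15 ALLOC][16-26 ALLOC][27-30 ALLOC][31-35 FREE]
Op 7: free(c) -> (freed c); heap: [0-13 ALLOC][14-15 ALLOC][16-26 FREE][27-30 ALLOC][31-35 FREE]
Op 8: b = realloc(b, 2) -> b = 14; heap: [0-13 ALLOC][14-15 ALLOC][16-26 FREE][27-30 ALLOC][31-35 FREE]
free(d): d = 27 -> block [27-30 ALLOC]; mark free, coalesce with adjacent free neighbors -> [0-13 ALLOC][14-15 ALLOC][16-35 FREE]

Answer: [0-13 ALLOC][14-15 ALLOC][16-35 FREE]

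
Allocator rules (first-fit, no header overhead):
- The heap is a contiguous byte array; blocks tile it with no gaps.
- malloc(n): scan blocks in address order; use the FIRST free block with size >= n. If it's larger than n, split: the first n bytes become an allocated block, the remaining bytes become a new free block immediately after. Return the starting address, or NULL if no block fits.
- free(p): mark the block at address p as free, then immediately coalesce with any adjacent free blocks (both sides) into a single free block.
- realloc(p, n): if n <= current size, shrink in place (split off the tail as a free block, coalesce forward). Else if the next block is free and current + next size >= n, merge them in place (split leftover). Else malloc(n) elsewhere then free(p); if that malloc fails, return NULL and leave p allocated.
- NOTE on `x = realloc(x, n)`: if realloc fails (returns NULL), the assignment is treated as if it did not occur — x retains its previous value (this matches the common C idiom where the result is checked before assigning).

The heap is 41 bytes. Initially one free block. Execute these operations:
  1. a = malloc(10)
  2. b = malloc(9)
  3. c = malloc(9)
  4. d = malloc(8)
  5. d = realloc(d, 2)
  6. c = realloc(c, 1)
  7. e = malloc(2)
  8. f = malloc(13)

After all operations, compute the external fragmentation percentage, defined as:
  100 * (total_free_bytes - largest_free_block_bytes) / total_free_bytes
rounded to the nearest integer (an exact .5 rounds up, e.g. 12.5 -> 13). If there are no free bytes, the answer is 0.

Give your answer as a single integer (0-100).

Answer: 35

Derivation:
Op 1: a = malloc(10) -> a = 0; heap: [0-9 ALLOC][10-40 FREE]
Op 2: b = malloc(9) -> b = 10; heap: [0-9 ALLOC][10-18 ALLOC][19-40 FREE]
Op 3: c = malloc(9) -> c = 19; heap: [0-9 ALLOC][10-18 ALLOC][19-27 ALLOC][28-40 FREE]
Op 4: d = malloc(8) -> d = 28; heap: [0-9 ALLOC][10-18 ALLOC][19-27 ALLOC][28-35 ALLOC][36-40 FREE]
Op 5: d = realloc(d, 2) -> d = 28; heap: [0-9 ALLOC][10-18 ALLOC][19-27 ALLOC][28-29 ALLOC][30-40 FREE]
Op 6: c = realloc(c, 1) -> c = 19; heap: [0-9 ALLOC][10-18 ALLOC][19-19 ALLOC][20-27 FREE][28-29 ALLOC][30-40 FREE]
Op 7: e = malloc(2) -> e = 20; heap: [0-9 ALLOC][10-18 ALLOC][19-19 ALLOC][20-21 ALLOC][22-27 FREE][28-29 ALLOC][30-40 FREE]
Op 8: f = malloc(13) -> f = NULL; heap: [0-9 ALLOC][10-18 ALLOC][19-19 ALLOC][20-21 ALLOC][22-27 FREE][28-29 ALLOC][30-40 FREE]
Free blocks: [6 11] total_free=17 largest=11 -> 100*(17-11)/17 = 600/17 ≈ 35.294 -> rounds to 35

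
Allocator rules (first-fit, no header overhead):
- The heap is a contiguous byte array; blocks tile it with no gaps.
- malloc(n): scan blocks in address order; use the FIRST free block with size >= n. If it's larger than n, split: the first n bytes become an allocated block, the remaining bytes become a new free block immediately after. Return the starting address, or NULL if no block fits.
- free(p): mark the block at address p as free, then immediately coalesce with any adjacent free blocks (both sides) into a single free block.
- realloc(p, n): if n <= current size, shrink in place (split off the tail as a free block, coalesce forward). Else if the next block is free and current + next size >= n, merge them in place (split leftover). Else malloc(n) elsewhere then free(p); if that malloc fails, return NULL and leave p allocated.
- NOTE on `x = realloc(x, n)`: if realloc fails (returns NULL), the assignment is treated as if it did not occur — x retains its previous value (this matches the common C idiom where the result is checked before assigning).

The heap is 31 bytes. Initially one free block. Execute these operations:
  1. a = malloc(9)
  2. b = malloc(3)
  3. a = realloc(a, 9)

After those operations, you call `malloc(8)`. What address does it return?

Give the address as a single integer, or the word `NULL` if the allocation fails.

Answer: 12

Derivation:
Op 1: a = malloc(9) -> a = 0; heap: [0-8 ALLOC][9-30 FREE]
Op 2: b = malloc(3) -> b = 9; heap: [0-8 ALLOC][9-11 ALLOC][12-30 FREE]
Op 3: a = realloc(a, 9) -> a = 0; heap: [0-8 ALLOC][9-11 ALLOC][12-30 FREE]
malloc(8): first-fit scan over [0-8 ALLOC][9-11 ALLOC][12-30 FREE] -> 12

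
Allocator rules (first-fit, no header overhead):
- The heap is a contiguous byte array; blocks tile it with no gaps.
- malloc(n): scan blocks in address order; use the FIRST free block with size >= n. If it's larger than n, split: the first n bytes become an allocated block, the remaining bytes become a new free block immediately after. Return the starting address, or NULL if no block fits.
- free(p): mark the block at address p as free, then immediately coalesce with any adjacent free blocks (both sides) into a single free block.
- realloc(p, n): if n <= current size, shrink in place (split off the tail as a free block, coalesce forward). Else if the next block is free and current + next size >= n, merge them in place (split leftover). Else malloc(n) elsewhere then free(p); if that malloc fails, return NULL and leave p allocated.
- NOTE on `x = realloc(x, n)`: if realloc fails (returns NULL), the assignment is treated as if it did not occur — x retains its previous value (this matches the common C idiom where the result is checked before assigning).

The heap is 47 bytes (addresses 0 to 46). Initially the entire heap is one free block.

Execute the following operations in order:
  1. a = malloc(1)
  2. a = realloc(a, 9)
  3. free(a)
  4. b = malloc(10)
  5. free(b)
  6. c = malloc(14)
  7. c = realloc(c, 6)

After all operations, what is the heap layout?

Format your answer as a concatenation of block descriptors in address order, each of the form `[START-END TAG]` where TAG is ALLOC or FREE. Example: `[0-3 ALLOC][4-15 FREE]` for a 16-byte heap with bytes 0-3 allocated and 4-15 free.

Answer: [0-5 ALLOC][6-46 FREE]

Derivation:
Op 1: a = malloc(1) -> a = 0; heap: [0-0 ALLOC][1-46 FREE]
Op 2: a = realloc(a, 9) -> a = 0; heap: [0-8 ALLOC][9-46 FREE]
Op 3: free(a) -> (freed a); heap: [0-46 FREE]
Op 4: b = malloc(10) -> b = 0; heap: [0-9 ALLOC][10-46 FREE]
Op 5: free(b) -> (freed b); heap: [0-46 FREE]
Op 6: c = malloc(14) -> c = 0; heap: [0-13 ALLOC][14-46 FREE]
Op 7: c = realloc(c, 6) -> c = 0; heap: [0-5 ALLOC][6-46 FREE]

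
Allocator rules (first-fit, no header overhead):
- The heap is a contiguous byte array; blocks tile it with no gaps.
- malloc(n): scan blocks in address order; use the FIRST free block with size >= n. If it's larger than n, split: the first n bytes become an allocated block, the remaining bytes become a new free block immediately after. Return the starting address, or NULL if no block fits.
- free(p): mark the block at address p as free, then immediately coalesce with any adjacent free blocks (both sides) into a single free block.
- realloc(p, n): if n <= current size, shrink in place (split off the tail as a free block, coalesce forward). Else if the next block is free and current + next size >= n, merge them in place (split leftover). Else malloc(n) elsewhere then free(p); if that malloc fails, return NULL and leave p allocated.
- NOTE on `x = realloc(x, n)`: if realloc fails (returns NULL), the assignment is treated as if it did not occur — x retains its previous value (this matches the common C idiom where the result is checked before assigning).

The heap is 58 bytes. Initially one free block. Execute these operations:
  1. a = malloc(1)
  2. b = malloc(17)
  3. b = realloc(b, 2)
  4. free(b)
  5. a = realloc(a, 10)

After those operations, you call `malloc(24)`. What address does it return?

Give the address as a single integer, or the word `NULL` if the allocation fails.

Op 1: a = malloc(1) -> a = 0; heap: [0-0 ALLOC][1-57 FREE]
Op 2: b = malloc(17) -> b = 1; heap: [0-0 ALLOC][1-17 ALLOC][18-57 FREE]
Op 3: b = realloc(b, 2) -> b = 1; heap: [0-0 ALLOC][1-2 ALLOC][3-57 FREE]
Op 4: free(b) -> (freed b); heap: [0-0 ALLOC][1-57 FREE]
Op 5: a = realloc(a, 10) -> a = 0; heap: [0-9 ALLOC][10-57 FREE]
malloc(24): first-fit scan over [0-9 ALLOC][10-57 FREE] -> 10

Answer: 10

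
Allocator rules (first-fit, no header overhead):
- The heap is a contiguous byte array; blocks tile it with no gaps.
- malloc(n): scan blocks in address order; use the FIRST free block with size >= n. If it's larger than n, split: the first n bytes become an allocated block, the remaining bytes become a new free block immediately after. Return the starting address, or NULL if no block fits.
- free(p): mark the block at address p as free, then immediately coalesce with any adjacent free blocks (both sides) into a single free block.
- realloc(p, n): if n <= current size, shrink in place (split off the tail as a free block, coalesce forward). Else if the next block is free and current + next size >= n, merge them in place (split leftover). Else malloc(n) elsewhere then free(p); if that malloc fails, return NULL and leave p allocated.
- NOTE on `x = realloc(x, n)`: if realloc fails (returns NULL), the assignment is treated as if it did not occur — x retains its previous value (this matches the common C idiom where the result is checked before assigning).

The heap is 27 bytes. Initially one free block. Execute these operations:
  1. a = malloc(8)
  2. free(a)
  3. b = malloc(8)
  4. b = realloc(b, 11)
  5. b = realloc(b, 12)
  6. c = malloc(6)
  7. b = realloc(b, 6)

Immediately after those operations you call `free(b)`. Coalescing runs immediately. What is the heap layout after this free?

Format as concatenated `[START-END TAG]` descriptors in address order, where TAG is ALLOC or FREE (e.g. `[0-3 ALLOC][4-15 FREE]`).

Answer: [0-11 FREE][12-17 ALLOC][18-26 FREE]

Derivation:
Op 1: a = malloc(8) -> a = 0; heap: [0-7 ALLOC][8-26 FREE]
Op 2: free(a) -> (freed a); heap: [0-26 FREE]
Op 3: b = malloc(8) -> b = 0; heap: [0-7 ALLOC][8-26 FREE]
Op 4: b = realloc(b, 11) -> b = 0; heap: [0-10 ALLOC][11-26 FREE]
Op 5: b = realloc(b, 12) -> b = 0; heap: [0-11 ALLOC][12-26 FREE]
Op 6: c = malloc(6) -> c = 12; heap: [0-11 ALLOC][12-17 ALLOC][18-26 FREE]
Op 7: b = realloc(b, 6) -> b = 0; heap: [0-5 ALLOC][6-11 FREE][12-17 ALLOC][18-26 FREE]
free(b): b = 0 -> block [0-5 ALLOC]; mark free, coalesce with adjacent free neighbors -> [0-11 FREE][12-17 ALLOC][18-26 FREE]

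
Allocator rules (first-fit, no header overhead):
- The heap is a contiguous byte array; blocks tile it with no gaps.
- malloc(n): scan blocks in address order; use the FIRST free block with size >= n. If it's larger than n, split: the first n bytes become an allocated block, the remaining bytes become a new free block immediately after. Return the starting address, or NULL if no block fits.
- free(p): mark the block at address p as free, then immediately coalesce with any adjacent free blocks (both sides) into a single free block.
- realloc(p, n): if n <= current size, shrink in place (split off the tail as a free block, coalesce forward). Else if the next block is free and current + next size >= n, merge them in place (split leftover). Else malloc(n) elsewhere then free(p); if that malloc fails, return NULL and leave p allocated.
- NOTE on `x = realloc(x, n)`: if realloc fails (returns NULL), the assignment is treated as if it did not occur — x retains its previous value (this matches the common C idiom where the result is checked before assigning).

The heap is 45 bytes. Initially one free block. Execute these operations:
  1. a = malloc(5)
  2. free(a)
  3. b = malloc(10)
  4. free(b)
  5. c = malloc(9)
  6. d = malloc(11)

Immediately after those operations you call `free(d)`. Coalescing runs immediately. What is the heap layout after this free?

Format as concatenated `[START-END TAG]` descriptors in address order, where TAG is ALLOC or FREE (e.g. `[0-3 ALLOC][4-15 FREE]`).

Op 1: a = malloc(5) -> a = 0; heap: [0-4 ALLOC][5-44 FREE]
Op 2: free(a) -> (freed a); heap: [0-44 FREE]
Op 3: b = malloc(10) -> b = 0; heap: [0-9 ALLOC][10-44 FREE]
Op 4: free(b) -> (freed b); heap: [0-44 FREE]
Op 5: c = malloc(9) -> c = 0; heap: [0-8 ALLOC][9-44 FREE]
Op 6: d = malloc(11) -> d = 9; heap: [0-8 ALLOC][9-19 ALLOC][20-44 FREE]
free(d): d = 9 -> block [9-19 ALLOC]; mark free, coalesce with adjacent free neighbors -> [0-8 ALLOC][9-44 FREE]

Answer: [0-8 ALLOC][9-44 FREE]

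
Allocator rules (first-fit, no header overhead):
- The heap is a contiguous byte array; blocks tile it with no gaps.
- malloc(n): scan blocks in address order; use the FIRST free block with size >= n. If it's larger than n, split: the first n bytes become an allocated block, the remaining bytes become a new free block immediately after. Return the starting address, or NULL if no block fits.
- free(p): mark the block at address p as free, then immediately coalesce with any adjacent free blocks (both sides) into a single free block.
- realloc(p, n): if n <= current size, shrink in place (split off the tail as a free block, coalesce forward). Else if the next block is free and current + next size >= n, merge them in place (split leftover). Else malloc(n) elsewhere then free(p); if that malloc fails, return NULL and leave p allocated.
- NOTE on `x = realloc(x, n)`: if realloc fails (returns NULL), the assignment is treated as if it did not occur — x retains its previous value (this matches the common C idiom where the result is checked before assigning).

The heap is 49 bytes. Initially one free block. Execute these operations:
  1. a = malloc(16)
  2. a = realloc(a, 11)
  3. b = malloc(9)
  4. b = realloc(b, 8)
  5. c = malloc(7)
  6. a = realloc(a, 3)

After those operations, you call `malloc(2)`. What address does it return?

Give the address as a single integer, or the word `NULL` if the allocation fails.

Op 1: a = malloc(16) -> a = 0; heap: [0-15 ALLOC][16-48 FREE]
Op 2: a = realloc(a, 11) -> a = 0; heap: [0-10 ALLOC][11-48 FREE]
Op 3: b = malloc(9) -> b = 11; heap: [0-10 ALLOC][11-19 ALLOC][20-48 FREE]
Op 4: b = realloc(b, 8) -> b = 11; heap: [0-10 ALLOC][11-18 ALLOC][19-48 FREE]
Op 5: c = malloc(7) -> c = 19; heap: [0-10 ALLOC][11-18 ALLOC][19-25 ALLOC][26-48 FREE]
Op 6: a = realloc(a, 3) -> a = 0; heap: [0-2 ALLOC][3-10 FREE][11-18 ALLOC][19-25 ALLOC][26-48 FREE]
malloc(2): first-fit scan over [0-2 ALLOC][3-10 FREE][11-18 ALLOC][19-25 ALLOC][26-48 FREE] -> 3

Answer: 3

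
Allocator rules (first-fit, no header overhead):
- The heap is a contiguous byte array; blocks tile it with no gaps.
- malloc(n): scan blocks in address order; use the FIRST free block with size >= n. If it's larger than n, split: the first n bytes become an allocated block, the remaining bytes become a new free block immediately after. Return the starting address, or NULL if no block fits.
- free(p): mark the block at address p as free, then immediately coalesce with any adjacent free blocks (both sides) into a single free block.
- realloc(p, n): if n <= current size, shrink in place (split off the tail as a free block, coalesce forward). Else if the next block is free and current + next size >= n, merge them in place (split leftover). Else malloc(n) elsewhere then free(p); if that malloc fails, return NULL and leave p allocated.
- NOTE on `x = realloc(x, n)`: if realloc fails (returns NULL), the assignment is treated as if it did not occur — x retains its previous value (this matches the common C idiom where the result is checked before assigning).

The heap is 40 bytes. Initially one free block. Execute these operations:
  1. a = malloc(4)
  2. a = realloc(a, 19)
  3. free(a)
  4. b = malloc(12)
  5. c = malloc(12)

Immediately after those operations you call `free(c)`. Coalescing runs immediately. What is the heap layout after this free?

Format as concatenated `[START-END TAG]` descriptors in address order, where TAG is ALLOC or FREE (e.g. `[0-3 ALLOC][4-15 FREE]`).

Op 1: a = malloc(4) -> a = 0; heap: [0-3 ALLOC][4-39 FREE]
Op 2: a = realloc(a, 19) -> a = 0; heap: [0-18 ALLOC][19-39 FREE]
Op 3: free(a) -> (freed a); heap: [0-39 FREE]
Op 4: b = malloc(12) -> b = 0; heap: [0-11 ALLOC][12-39 FREE]
Op 5: c = malloc(12) -> c = 12; heap: [0-11 ALLOC][12-23 ALLOC][24-39 FREE]
free(c): c = 12 -> block [12-23 ALLOC]; mark free, coalesce with adjacent free neighbors -> [0-11 ALLOC][12-39 FREE]

Answer: [0-11 ALLOC][12-39 FREE]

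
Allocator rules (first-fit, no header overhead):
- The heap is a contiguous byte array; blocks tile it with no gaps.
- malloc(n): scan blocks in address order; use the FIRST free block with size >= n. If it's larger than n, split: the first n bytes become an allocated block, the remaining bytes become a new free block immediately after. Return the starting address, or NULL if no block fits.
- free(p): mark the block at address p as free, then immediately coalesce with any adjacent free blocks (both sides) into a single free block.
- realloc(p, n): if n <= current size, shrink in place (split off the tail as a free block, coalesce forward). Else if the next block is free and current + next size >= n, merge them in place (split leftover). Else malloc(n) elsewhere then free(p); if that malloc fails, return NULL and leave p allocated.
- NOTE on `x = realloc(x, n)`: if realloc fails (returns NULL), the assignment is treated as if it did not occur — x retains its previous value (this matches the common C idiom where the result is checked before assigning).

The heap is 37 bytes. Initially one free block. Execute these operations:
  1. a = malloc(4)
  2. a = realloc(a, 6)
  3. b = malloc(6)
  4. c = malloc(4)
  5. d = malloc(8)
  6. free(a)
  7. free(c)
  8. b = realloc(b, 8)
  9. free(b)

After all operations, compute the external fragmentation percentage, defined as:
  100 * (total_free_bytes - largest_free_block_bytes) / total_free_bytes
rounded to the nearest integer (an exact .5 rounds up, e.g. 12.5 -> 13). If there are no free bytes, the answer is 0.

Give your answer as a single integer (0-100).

Answer: 45

Derivation:
Op 1: a = malloc(4) -> a = 0; heap: [0-3 ALLOC][4-36 FREE]
Op 2: a = realloc(a, 6) -> a = 0; heap: [0-5 ALLOC][6-36 FREE]
Op 3: b = malloc(6) -> b = 6; heap: [0-5 ALLOC][6-11 ALLOC][12-36 FREE]
Op 4: c = malloc(4) -> c = 12; heap: [0-5 ALLOC][6-11 ALLOC][12-15 ALLOC][16-36 FREE]
Op 5: d = malloc(8) -> d = 16; heap: [0-5 ALLOC][6-11 ALLOC][12-15 ALLOC][16-23 ALLOC][24-36 FREE]
Op 6: free(a) -> (freed a); heap: [0-5 FREE][6-11 ALLOC][12-15 ALLOC][16-23 ALLOC][24-36 FREE]
Op 7: free(c) -> (freed c); heap: [0-5 FREE][6-11 ALLOC][12-15 FREE][16-23 ALLOC][24-36 FREE]
Op 8: b = realloc(b, 8) -> b = 6; heap: [0-5 FREE][6-13 ALLOC][14-15 FREE][16-23 ALLOC][24-36 FREE]
Op 9: free(b) -> (freed b); heap: [0-15 FREE][16-23 ALLOC][24-36 FREE]
Free blocks: [16 13] total_free=29 largest=16 -> 100*(29-16)/29 = 1300/29 ≈ 44.828 -> rounds to 45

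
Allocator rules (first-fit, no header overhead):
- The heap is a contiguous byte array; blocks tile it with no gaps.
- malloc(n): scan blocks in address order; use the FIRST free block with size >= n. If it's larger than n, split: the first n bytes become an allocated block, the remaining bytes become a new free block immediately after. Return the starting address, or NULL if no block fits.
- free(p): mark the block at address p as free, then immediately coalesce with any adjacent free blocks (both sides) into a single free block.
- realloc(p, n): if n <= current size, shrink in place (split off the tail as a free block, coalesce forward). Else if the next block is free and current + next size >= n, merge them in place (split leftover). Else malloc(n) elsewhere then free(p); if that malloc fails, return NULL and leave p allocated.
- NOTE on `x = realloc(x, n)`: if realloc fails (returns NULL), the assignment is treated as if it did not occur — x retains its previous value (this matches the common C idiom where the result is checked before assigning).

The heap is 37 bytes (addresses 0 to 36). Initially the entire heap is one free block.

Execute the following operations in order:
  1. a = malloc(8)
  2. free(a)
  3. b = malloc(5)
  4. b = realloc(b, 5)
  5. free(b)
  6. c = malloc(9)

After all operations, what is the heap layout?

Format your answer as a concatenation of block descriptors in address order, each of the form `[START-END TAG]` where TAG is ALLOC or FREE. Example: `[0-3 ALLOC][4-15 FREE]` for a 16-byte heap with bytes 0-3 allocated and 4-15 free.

Answer: [0-8 ALLOC][9-36 FREE]

Derivation:
Op 1: a = malloc(8) -> a = 0; heap: [0-7 ALLOC][8-36 FREE]
Op 2: free(a) -> (freed a); heap: [0-36 FREE]
Op 3: b = malloc(5) -> b = 0; heap: [0-4 ALLOC][5-36 FREE]
Op 4: b = realloc(b, 5) -> b = 0; heap: [0-4 ALLOC][5-36 FREE]
Op 5: free(b) -> (freed b); heap: [0-36 FREE]
Op 6: c = malloc(9) -> c = 0; heap: [0-8 ALLOC][9-36 FREE]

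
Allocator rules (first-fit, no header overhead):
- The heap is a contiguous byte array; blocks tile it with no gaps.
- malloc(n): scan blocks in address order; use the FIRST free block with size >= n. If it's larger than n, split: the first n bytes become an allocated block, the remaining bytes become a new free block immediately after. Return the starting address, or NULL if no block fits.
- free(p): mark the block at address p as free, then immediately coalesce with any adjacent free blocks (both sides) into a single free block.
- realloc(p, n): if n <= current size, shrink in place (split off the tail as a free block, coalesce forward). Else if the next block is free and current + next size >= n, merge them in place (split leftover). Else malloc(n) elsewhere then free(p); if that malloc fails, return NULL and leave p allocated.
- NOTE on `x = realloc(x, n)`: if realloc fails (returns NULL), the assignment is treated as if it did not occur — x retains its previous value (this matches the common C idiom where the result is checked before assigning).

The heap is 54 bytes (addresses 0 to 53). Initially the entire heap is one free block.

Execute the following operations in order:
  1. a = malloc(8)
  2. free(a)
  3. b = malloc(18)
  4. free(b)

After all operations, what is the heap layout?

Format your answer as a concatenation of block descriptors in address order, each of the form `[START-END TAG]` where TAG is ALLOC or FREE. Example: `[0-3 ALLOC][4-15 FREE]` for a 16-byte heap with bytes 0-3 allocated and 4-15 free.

Answer: [0-53 FREE]

Derivation:
Op 1: a = malloc(8) -> a = 0; heap: [0-7 ALLOC][8-53 FREE]
Op 2: free(a) -> (freed a); heap: [0-53 FREE]
Op 3: b = malloc(18) -> b = 0; heap: [0-17 ALLOC][18-53 FREE]
Op 4: free(b) -> (freed b); heap: [0-53 FREE]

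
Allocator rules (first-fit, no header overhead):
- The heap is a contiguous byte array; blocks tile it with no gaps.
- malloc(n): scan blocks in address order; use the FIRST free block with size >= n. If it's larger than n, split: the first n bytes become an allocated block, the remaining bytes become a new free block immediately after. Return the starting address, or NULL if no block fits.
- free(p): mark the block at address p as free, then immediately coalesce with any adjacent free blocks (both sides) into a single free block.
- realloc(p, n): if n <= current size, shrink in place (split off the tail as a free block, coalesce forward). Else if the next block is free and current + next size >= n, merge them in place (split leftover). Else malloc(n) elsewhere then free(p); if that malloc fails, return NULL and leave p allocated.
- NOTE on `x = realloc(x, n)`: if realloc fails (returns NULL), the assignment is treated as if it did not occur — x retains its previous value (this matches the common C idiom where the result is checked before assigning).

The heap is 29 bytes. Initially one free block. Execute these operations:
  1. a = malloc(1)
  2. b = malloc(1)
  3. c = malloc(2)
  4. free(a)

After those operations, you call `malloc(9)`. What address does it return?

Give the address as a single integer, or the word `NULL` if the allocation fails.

Answer: 4

Derivation:
Op 1: a = malloc(1) -> a = 0; heap: [0-0 ALLOC][1-28 FREE]
Op 2: b = malloc(1) -> b = 1; heap: [0-0 ALLOC][1-1 ALLOC][2-28 FREE]
Op 3: c = malloc(2) -> c = 2; heap: [0-0 ALLOC][1-1 ALLOC][2-3 ALLOC][4-28 FREE]
Op 4: free(a) -> (freed a); heap: [0-0 FREE][1-1 ALLOC][2-3 ALLOC][4-28 FREE]
malloc(9): first-fit scan over [0-0 FREE][1-1 ALLOC][2-3 ALLOC][4-28 FREE] -> 4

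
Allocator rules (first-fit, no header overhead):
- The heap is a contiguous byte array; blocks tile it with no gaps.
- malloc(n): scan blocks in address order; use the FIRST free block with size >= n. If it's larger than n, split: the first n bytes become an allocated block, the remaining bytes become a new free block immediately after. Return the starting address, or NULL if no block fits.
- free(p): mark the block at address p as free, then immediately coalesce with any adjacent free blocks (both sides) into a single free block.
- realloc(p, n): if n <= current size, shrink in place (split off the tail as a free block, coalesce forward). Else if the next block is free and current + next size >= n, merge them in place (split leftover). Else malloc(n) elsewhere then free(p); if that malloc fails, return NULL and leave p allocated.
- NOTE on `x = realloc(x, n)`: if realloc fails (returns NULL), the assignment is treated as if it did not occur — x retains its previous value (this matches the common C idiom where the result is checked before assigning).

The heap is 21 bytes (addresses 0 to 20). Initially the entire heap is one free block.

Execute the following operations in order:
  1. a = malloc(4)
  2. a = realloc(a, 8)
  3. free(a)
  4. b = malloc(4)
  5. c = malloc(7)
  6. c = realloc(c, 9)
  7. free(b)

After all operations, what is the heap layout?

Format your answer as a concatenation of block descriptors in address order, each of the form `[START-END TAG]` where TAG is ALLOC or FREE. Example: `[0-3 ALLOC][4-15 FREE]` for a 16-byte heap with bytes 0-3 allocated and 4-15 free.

Answer: [0-3 FREE][4-12 ALLOC][13-20 FREE]

Derivation:
Op 1: a = malloc(4) -> a = 0; heap: [0-3 ALLOC][4-20 FREE]
Op 2: a = realloc(a, 8) -> a = 0; heap: [0-7 ALLOC][8-20 FREE]
Op 3: free(a) -> (freed a); heap: [0-20 FREE]
Op 4: b = malloc(4) -> b = 0; heap: [0-3 ALLOC][4-20 FREE]
Op 5: c = malloc(7) -> c = 4; heap: [0-3 ALLOC][4-10 ALLOC][11-20 FREE]
Op 6: c = realloc(c, 9) -> c = 4; heap: [0-3 ALLOC][4-12 ALLOC][13-20 FREE]
Op 7: free(b) -> (freed b); heap: [0-3 FREE][4-12 ALLOC][13-20 FREE]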